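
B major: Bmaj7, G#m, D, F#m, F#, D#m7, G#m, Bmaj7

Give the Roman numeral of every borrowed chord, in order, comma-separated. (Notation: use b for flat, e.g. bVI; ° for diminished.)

bIII, v

In B major the diatonic chords are B, C#m, D#m, E, F#, G#m, A#dim. Of the given chords, Bmaj7, G#m, F# and D#m7 are diatonic. But D (D–F#–A) is foreign: the diatonic iii on degree 3 is D#m, whereas D comes from B minor. It is labeled bIII. But F#m (F#–A–C#) is foreign: the diatonic V on degree 5 is F#, whereas F#m comes from B minor. It is labeled v.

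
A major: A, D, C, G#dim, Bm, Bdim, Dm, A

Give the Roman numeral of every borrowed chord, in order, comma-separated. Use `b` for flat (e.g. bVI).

bIII, ii°, iv

A major has the diatonic set A, Bm, C#m, D, E, F#m, G#dim. Of the given chords, A, D, G#dim and Bm are diatonic. But C (C–E–G) is foreign: the diatonic iii on degree 3 is C#m, whereas C comes from A minor. It is labeled bIII. But Bdim (B–D–F) is foreign: the diatonic ii on degree 2 is Bm, whereas Bdim comes from A minor. It is labeled ii°. But Dm (D–F–A) is foreign: the diatonic IV on degree 4 is D, whereas Dm comes from A minor. It is labeled iv.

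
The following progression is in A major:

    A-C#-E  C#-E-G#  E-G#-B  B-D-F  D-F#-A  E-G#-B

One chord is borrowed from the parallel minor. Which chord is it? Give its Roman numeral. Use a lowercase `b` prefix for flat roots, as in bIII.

ii°

The diatonic triads in A major are A, Bm, C#m, D, E, F#m, G#dim. Of the given chords, A–C#–E = A, C#–E–G# = C#m, E–G#–B = E and D–F#–A = D are diatonic. But B–D–F is foreign: the diatonic ii on degree 2 is Bm, whereas Bdim comes from A minor. It is labeled ii°.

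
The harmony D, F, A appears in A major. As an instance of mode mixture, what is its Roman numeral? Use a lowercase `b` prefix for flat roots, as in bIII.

iv

The root D is the diatonic 4th degree of A major; the borrowing shows in the chord quality. D–F–A is a minor chord — the form found in A minor, not the diatonic IV (D). Borrowed into A major it is written iv.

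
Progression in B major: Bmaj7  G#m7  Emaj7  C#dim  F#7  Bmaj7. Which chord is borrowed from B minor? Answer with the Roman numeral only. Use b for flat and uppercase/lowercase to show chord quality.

ii°

The diatonic triads in B major are B, C#m, D#m, E, F#, G#m, A#dim. Bmaj7, G#m7, Emaj7 and F#7 all belong to that set. C#dim (C#–E–G) doesn't fit — on degree 2 B major would have C#m (ii). C#dim is the degree-2 chord of B minor, so it is the borrowed ii°.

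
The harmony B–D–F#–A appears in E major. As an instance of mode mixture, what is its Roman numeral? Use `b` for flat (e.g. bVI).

v7

The root B is the diatonic 5th degree of E major; the borrowing shows in the chord quality. B–D–F#–A is a minor-seventh chord — the form found in E minor, not the diatonic V (B). Borrowed into E major it is written v7.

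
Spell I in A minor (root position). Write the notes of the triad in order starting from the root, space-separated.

A C# E

The root, A, is scale degree 1 — the same note in A minor and A major; only the chord quality changes. Building the major chord from the parallel major on A: A–C#–E.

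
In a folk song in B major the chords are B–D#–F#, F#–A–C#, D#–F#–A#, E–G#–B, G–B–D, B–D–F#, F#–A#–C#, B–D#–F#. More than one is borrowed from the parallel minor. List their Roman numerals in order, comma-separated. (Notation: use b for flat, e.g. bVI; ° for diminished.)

v, bVI, i

B major has the diatonic set B, C#m, D#m, E, F#, G#m, A#dim. B–D#–F# = B, D#–F#–A# = D#m, E–G#–B = E and F#–A#–C# = F# all belong to that set. F#–A–C# is not: scale degree 5 in B major carries F# (V). In B minor the chord on that degree is F#m, so here it functions as v, borrowed from the parallel minor. But G–B–D is foreign: the diatonic vi on degree 6 is G#m, whereas G comes from B minor. It is labeled bVI. B–D–F# doesn't fit — on degree 1 B major would have B (I). Bm is the degree-1 chord of B minor, so it is the borrowed i.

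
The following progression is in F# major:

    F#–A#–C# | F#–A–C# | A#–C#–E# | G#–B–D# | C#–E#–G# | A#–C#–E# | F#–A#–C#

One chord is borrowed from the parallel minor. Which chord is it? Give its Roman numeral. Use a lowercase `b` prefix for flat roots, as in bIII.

In F# major the diatonic chords are F#, G#m, A#m, B, C#, D#m, E#dim. Of the given chords, F#–A#–C# = F#, A#–C#–E# = A#m, G#–B–D# = G#m and C#–E#–G# = C# are diatonic. But F#–A–C# is foreign: the diatonic I on degree 1 is F#, whereas F#m comes from F# minor. It is labeled i.

i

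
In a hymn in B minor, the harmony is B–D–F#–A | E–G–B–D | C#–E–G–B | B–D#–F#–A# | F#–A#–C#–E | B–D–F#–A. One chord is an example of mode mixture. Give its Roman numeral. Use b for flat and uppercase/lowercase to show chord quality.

In B minor (with V from harmonic minor) the diatonic chords are Bm, C#dim, D, Em, F#, G, A. Of the given chords, B–D–F#–A = Bm7, E–G–B–D = Em7, C#–E–G–B = C#m7b5 and F#–A#–C#–E = F#7 are diatonic. B–D#–F#–A# doesn't fit — on degree 1 B minor would have Bm (i). Bmaj7 is the degree-1 chord of B major, so it is the borrowed Imaj7.

Imaj7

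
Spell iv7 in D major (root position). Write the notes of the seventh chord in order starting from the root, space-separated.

iv7 is built on scale degree 4, which is G in both D major and its parallel. Building the minor-seventh chord from the parallel minor on G: G–Bb–D–F.

G Bb D F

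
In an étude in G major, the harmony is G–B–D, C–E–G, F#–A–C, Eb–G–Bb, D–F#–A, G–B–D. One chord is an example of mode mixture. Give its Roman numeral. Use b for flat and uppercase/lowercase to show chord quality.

bVI

G major has the diatonic set G, Am, Bm, C, D, Em, F#dim. G–B–D = G, C–E–G = C, F#–A–C = F#dim and D–F#–A = D all belong to that set. But Eb–G–Bb is foreign: the diatonic vi on degree 6 is Em, whereas Eb comes from G minor. It is labeled bVI.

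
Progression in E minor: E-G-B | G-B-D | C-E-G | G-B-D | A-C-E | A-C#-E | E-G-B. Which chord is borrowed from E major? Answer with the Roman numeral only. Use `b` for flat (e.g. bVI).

IV

In E minor (with V from harmonic minor) the diatonic chords are Em, F#dim, G, Am, B, C, D. Of the given chords, E–G–B = Em, G–B–D = G, C–E–G = C and A–C–E = Am are diatonic. A–C#–E is not: scale degree 4 in E minor carries Am (iv). In E major the chord on that degree is A, so here it functions as IV, borrowed from the parallel major.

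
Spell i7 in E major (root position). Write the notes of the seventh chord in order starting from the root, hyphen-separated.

i7 is built on scale degree 1, which is E in both E major and its parallel. Building the minor-seventh chord from the parallel minor on E: E–G–B–D.

E-G-B-D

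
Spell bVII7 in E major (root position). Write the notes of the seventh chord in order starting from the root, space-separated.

Scale degree 7 in E major is D#. bVII7 uses the lowered form, D, taken from E minor. In E minor the chord on D is D–F#–A–C.

D F# A C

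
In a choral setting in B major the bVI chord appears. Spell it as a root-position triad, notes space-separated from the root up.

bVI is built on the lowered scale degree 6. In B major degree 6 is G#; lowered it becomes G. Stacking thirds in B minor on G gives G–B–D.

G B D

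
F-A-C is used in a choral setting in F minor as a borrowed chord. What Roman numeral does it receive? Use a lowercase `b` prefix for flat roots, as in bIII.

The root F is the diatonic 1st degree of F minor; the borrowing shows in the chord quality. F–A–C is a major chord — the form found in F major, not the diatonic i (Fm). Borrowed into F minor it is written I.

I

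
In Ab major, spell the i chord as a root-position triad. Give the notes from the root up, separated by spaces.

Ab Cb Eb

The root, Ab, is scale degree 1 — the same note in Ab major and Ab minor; only the chord quality changes. In Ab minor the chord on Ab is Ab–Cb–Eb.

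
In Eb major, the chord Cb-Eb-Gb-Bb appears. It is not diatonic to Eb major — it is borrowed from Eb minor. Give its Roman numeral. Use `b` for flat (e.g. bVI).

The root Cb is the lowered 6th scale degree — diatonically Eb major has C there. The diatonic chord on degree 6 would be Cm (vi), but Cb–Eb–Gb–Bb is the major-seventh chord from Eb minor. As a borrowed chord it is labeled bVImaj7.

bVImaj7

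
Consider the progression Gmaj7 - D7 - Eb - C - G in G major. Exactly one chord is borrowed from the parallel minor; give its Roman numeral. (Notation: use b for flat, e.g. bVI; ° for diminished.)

bVI

G major has the diatonic set G, Am, Bm, C, D, Em, F#dim. Gmaj7, D7, C and G are all diatonic. But Eb (Eb–G–Bb) is foreign: the diatonic vi on degree 6 is Em, whereas Eb comes from G minor. It is labeled bVI.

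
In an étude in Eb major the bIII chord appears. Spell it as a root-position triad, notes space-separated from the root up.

Gb Bb Db

bIII is built on the lowered scale degree 3. In Eb major degree 3 is G; lowered it becomes Gb. Building the major chord from the parallel minor on Gb: Gb–Bb–Db.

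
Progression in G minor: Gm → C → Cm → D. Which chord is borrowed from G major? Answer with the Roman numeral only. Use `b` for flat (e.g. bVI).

In G minor (with V from harmonic minor) the diatonic chords are Gm, Adim, Bb, Cm, D, Eb, F. Of the given chords, Gm, Cm and D are diatonic. C (C–E–G) is not: scale degree 4 in G minor carries Cm (iv). In G major the chord on that degree is C, so here it functions as IV, borrowed from the parallel major.

IV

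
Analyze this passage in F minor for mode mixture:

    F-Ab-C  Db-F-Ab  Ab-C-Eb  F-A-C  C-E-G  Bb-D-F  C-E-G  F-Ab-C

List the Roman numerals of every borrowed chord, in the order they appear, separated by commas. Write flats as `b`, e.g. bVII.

In F minor (with V from harmonic minor) the diatonic chords are Fm, Gdim, Ab, Bbm, C, Db, Eb. F–Ab–C = Fm, Db–F–Ab = Db, Ab–C–Eb = Ab and C–E–G = C all belong to that set. F–A–C is not: scale degree 1 in F minor carries Fm (i). In F major the chord on that degree is F, so here it functions as I, borrowed from the parallel major. Bb–D–F doesn't fit — on degree 4 F minor would have Bbm (iv). Bb is the degree-4 chord of F major, so it is the borrowed IV.

I, IV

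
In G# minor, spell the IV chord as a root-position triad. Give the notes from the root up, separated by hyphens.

C#-E#-G#

The root, C#, is scale degree 4 — the same note in G# minor and G# major; only the chord quality changes. Building the major chord from the parallel major on C#: C#–E#–G#.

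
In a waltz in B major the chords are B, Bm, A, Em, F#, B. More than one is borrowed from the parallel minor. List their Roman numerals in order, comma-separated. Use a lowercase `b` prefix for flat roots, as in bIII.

In B major the diatonic chords are B, C#m, D#m, E, F#, G#m, A#dim. B and F# both belong to that set. Bm (B–D–F#) is not: scale degree 1 in B major carries B (I). In B minor the chord on that degree is Bm, so here it functions as i, borrowed from the parallel minor. A (A–C#–E) is not: scale degree 7 in B major carries A#dim (vii°). In B minor the chord on that degree is A, so here it functions as bVII, borrowed from the parallel minor. Em (E–G–B) doesn't fit — on degree 4 B major would have E (IV). Em is the degree-4 chord of B minor, so it is the borrowed iv.

i, bVII, iv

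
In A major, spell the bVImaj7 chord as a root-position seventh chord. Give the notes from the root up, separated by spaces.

F A C E

bVImaj7 is built on the lowered scale degree 6. In A major degree 6 is F#; lowered it becomes F. Stacking thirds in A minor on F gives F–A–C–E.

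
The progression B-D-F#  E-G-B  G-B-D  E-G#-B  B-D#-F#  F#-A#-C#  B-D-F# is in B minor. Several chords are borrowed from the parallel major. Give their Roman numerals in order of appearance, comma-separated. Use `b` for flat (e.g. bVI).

IV, I

In B minor (with V from harmonic minor) the diatonic chords are Bm, C#dim, D, Em, F#, G, A. B–D–F# = Bm, E–G–B = Em, G–B–D = G and F#–A#–C# = F# are all diatonic. E–G#–B doesn't fit — on degree 4 B minor would have Em (iv). E is the degree-4 chord of B major, so it is the borrowed IV. B–D#–F# is not: scale degree 1 in B minor carries Bm (i). In B major the chord on that degree is B, so here it functions as I, borrowed from the parallel major.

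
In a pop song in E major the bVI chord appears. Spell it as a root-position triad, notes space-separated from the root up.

C E G

bVI is built on the lowered scale degree 6. In E major degree 6 is C#; lowered it becomes C. In E minor the chord on C is C–E–G.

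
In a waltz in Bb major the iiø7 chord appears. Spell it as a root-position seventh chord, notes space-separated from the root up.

The root, C, is scale degree 2 — the same note in Bb major and Bb minor; only the chord quality changes. In Bb minor the chord on C is C–Eb–Gb–Bb.

C Eb Gb Bb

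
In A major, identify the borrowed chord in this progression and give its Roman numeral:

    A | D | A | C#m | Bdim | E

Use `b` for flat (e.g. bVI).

In A major the diatonic chords are A, Bm, C#m, D, E, F#m, G#dim. A, D, C#m and E are all diatonic. Bdim (B–D–F) doesn't fit — on degree 2 A major would have Bm (ii). Bdim is the degree-2 chord of A minor, so it is the borrowed ii°.

ii°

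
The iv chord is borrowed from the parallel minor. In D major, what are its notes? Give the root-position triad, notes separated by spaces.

iv is built on scale degree 4, which is G in both D major and its parallel. Stacking thirds in D minor on G gives G–Bb–D.

G Bb D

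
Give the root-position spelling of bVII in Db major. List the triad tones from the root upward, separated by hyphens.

bVII is built on the lowered scale degree 7. In Db major degree 7 is C; lowered it becomes Cb. Stacking thirds in Db minor on Cb gives Cb–Eb–Gb.

Cb-Eb-Gb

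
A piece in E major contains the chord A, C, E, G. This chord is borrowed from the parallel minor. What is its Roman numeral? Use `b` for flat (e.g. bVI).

iv7

The root A is the diatonic 4th degree of E major; the borrowing shows in the chord quality. A–C–E–G is a minor-seventh chord — the form found in E minor, not the diatonic IV (A). Borrowed into E major it is written iv7.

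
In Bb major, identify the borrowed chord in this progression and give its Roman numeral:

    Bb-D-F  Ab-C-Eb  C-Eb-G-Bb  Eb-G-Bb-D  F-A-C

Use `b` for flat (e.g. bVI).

bVII

In Bb major the diatonic chords are Bb, Cm, Dm, Eb, F, Gm, Adim. Bb–D–F = Bb, C–Eb–G–Bb = Cm7, Eb–G–Bb–D = Ebmaj7 and F–A–C = F all belong to that set. But Ab–C–Eb is foreign: the diatonic vii° on degree 7 is Adim, whereas Ab comes from Bb minor. It is labeled bVII.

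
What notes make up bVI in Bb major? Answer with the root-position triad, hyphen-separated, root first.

The root of bVI is the lowered 6th degree: G becomes Gb. Stacking thirds in Bb minor on Gb gives Gb–Bb–Db.

Gb-Bb-Db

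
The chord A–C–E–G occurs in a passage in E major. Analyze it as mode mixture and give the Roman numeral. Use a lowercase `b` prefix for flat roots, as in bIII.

iv7

The root A is the diatonic 4th degree of E major; the borrowing shows in the chord quality. A–C–E–G is a minor-seventh chord — the form found in E minor, not the diatonic IV (A). Borrowed into E major it is written iv7.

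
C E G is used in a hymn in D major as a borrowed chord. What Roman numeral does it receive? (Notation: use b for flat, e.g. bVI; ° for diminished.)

The root C is the lowered 7th scale degree — diatonically D major has C# there. The diatonic chord on degree 7 would be C#dim (vii°), but C–E–G is the major chord from D minor. As a borrowed chord it is labeled bVII.

bVII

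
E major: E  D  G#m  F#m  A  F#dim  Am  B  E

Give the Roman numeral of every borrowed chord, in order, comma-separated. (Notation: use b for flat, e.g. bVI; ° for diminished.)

In E major the diatonic chords are E, F#m, G#m, A, B, C#m, D#dim. E, G#m, F#m, A and B are all diatonic. D (D–F#–A) is not: scale degree 7 in E major carries D#dim (vii°). In E minor the chord on that degree is D, so here it functions as bVII, borrowed from the parallel minor. F#dim (F#–A–C) is not: scale degree 2 in E major carries F#m (ii). In E minor the chord on that degree is F#dim, so here it functions as ii°, borrowed from the parallel minor. But Am (A–C–E) is foreign: the diatonic IV on degree 4 is A, whereas Am comes from E minor. It is labeled iv.

bVII, ii°, iv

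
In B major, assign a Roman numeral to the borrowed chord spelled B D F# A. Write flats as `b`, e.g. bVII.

The root B is the diatonic 1st degree of B major; the borrowing shows in the chord quality. Diatonically B major has B (I) on that degree; B–D–F#–A is instead the minor-seventh chord native to B minor, so it takes the label i7.

i7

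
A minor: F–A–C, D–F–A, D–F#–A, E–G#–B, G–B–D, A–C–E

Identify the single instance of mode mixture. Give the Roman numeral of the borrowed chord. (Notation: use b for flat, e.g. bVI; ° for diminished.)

IV

The diatonic triads in A minor (with V from harmonic minor) are Am, Bdim, C, Dm, E, F, G. Of the given chords, F–A–C = F, D–F–A = Dm, E–G#–B = E, G–B–D = G and A–C–E = Am are diatonic. D–F#–A is not: scale degree 4 in A minor carries Dm (iv). In A major the chord on that degree is D, so here it functions as IV, borrowed from the parallel major.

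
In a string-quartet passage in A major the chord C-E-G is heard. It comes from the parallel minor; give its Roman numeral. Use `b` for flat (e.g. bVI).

C is the lowered form of scale degree 3 in A major (the diatonic degree 3 is C#). The diatonic chord on degree 3 would be C#m (iii), but C–E–G is the major chord from A minor. As a borrowed chord it is labeled bIII.

bIII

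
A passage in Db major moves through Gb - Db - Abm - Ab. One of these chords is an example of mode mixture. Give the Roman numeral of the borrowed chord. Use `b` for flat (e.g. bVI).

The diatonic triads in Db major are Db, Ebm, Fm, Gb, Ab, Bbm, Cdim. Gb, Db and Ab are all diatonic. But Abm (Ab–Cb–Eb) is foreign: the diatonic V on degree 5 is Ab, whereas Abm comes from Db minor. It is labeled v.

v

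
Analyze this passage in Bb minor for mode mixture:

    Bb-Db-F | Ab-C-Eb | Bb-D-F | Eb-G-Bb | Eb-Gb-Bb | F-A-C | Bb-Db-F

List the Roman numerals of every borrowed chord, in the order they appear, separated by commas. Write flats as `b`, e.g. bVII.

I, IV

In Bb minor (with V from harmonic minor) the diatonic chords are Bbm, Cdim, Db, Ebm, F, Gb, Ab. Bb–Db–F = Bbm, Ab–C–Eb = Ab, Eb–Gb–Bb = Ebm and F–A–C = F all belong to that set. Bb–D–F doesn't fit — on degree 1 Bb minor would have Bbm (i). Bb is the degree-1 chord of Bb major, so it is the borrowed I. But Eb–G–Bb is foreign: the diatonic iv on degree 4 is Ebm, whereas Eb comes from Bb major. It is labeled IV.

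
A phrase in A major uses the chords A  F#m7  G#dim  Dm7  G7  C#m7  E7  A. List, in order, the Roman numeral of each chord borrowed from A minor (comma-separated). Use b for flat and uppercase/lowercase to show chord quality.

A major has the diatonic set A, Bm, C#m, D, E, F#m, G#dim. A, F#m7, G#dim, C#m7 and E7 are all diatonic. Dm7 (D–F–A–C) doesn't fit — on degree 4 A major would have D (IV). Dm7 is the degree-4 chord of A minor, so it is the borrowed iv7. G7 (G–B–D–F) is not: scale degree 7 in A major carries G#dim (vii°). In A minor the chord on that degree is G7, so here it functions as bVII7, borrowed from the parallel minor.

iv7, bVII7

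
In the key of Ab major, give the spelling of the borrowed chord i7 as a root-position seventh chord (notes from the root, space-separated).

Ab Cb Eb Gb

i7 is built on scale degree 1, which is Ab in both Ab major and its parallel. Stacking thirds in Ab minor on Ab gives Ab–Cb–Eb–Gb.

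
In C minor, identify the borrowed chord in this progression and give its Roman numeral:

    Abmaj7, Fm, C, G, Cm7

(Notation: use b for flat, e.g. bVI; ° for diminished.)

The diatonic triads in C minor (with V from harmonic minor) are Cm, Ddim, Eb, Fm, G, Ab, Bb. Abmaj7, Fm, G and Cm7 are all diatonic. But C (C–E–G) is foreign: the diatonic i on degree 1 is Cm, whereas C comes from C major. It is labeled I.

I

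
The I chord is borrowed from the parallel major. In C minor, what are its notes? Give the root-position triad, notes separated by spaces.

C E G

The root, C, is scale degree 1 — the same note in C minor and C major; only the chord quality changes. Building the major chord from the parallel major on C: C–E–G.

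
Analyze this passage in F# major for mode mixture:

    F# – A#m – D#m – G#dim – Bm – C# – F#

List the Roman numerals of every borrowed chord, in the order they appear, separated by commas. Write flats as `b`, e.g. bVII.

F# major has the diatonic set F#, G#m, A#m, B, C#, D#m, E#dim. F#, A#m, D#m and C# are all diatonic. G#dim (G#–B–D) doesn't fit — on degree 2 F# major would have G#m (ii). G#dim is the degree-2 chord of F# minor, so it is the borrowed ii°. Bm (B–D–F#) is not: scale degree 4 in F# major carries B (IV). In F# minor the chord on that degree is Bm, so here it functions as iv, borrowed from the parallel minor.

ii°, iv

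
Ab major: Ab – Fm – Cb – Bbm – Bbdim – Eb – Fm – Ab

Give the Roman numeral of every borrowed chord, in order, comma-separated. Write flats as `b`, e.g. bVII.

In Ab major the diatonic chords are Ab, Bbm, Cm, Db, Eb, Fm, Gdim. Ab, Fm, Bbm and Eb are all diatonic. Cb (Cb–Eb–Gb) doesn't fit — on degree 3 Ab major would have Cm (iii). Cb is the degree-3 chord of Ab minor, so it is the borrowed bIII. But Bbdim (Bb–Db–Fb) is foreign: the diatonic ii on degree 2 is Bbm, whereas Bbdim comes from Ab minor. It is labeled ii°.

bIII, ii°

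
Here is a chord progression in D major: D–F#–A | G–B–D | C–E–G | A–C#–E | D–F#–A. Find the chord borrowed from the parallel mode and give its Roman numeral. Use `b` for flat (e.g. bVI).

The diatonic triads in D major are D, Em, F#m, G, A, Bm, C#dim. D–F#–A = D, G–B–D = G and A–C#–E = A all belong to that set. C–E–G is not: scale degree 7 in D major carries C#dim (vii°). In D minor the chord on that degree is C, so here it functions as bVII, borrowed from the parallel minor.

bVII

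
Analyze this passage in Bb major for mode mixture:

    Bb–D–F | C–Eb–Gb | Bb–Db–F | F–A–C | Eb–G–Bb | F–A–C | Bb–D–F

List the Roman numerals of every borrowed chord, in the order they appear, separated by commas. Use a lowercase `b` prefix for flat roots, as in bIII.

The diatonic triads in Bb major are Bb, Cm, Dm, Eb, F, Gm, Adim. Bb–D–F = Bb, F–A–C = F and Eb–G–Bb = Eb all belong to that set. C–Eb–Gb doesn't fit — on degree 2 Bb major would have Cm (ii). Cdim is the degree-2 chord of Bb minor, so it is the borrowed ii°. Bb–Db–F doesn't fit — on degree 1 Bb major would have Bb (I). Bbm is the degree-1 chord of Bb minor, so it is the borrowed i.

ii°, i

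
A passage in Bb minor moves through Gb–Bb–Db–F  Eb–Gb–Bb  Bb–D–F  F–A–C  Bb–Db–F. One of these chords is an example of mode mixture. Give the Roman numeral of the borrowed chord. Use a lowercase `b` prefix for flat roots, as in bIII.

In Bb minor (with V from harmonic minor) the diatonic chords are Bbm, Cdim, Db, Ebm, F, Gb, Ab. Of the given chords, Gb–Bb–Db–F = Gbmaj7, Eb–Gb–Bb = Ebm, F–A–C = F and Bb–Db–F = Bbm are diatonic. Bb–D–F is not: scale degree 1 in Bb minor carries Bbm (i). In Bb major the chord on that degree is Bb, so here it functions as I, borrowed from the parallel major.

I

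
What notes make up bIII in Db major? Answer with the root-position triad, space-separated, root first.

Scale degree 3 in Db major is F. bIII uses the lowered form, Fb, taken from Db minor. Building the major chord from the parallel minor on Fb: Fb–Ab–Cb.

Fb Ab Cb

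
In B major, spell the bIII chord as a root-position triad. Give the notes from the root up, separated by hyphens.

Scale degree 3 in B major is D#. bIII uses the lowered form, D, taken from B minor. In B minor the chord on D is D–F#–A.

D-F#-A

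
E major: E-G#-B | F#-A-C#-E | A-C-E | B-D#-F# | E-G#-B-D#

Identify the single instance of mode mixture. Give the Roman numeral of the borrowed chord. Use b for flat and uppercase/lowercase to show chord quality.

In E major the diatonic chords are E, F#m, G#m, A, B, C#m, D#dim. Of the given chords, E–G#–B = E, F#–A–C#–E = F#m7, B–D#–F# = B and E–G#–B–D# = Emaj7 are diatonic. A–C–E doesn't fit — on degree 4 E major would have A (IV). Am is the degree-4 chord of E minor, so it is the borrowed iv.

iv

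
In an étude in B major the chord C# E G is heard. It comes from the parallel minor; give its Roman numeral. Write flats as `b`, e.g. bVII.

The root C# is the diatonic 2nd degree of B major; the borrowing shows in the chord quality. Diatonically B major has C#m (ii) on that degree; C#–E–G is instead the diminished chord native to B minor, so it takes the label ii°.

ii°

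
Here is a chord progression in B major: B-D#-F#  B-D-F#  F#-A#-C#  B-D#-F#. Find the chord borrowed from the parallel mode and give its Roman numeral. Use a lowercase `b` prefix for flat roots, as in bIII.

In B major the diatonic chords are B, C#m, D#m, E, F#, G#m, A#dim. Of the given chords, B–D#–F# = B and F#–A#–C# = F# are diatonic. B–D–F# doesn't fit — on degree 1 B major would have B (I). Bm is the degree-1 chord of B minor, so it is the borrowed i.

i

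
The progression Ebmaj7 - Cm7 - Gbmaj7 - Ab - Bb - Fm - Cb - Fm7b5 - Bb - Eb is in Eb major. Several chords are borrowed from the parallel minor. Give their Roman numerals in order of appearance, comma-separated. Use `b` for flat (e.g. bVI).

bIIImaj7, bVI, iiø7

In Eb major the diatonic chords are Eb, Fm, Gm, Ab, Bb, Cm, Ddim. Ebmaj7, Cm7, Ab, Bb, Fm and Eb all belong to that set. But Gbmaj7 (Gb–Bb–Db–F) is foreign: the diatonic iii on degree 3 is Gm, whereas Gbmaj7 comes from Eb minor. It is labeled bIIImaj7. Cb (Cb–Eb–Gb) doesn't fit — on degree 6 Eb major would have Cm (vi). Cb is the degree-6 chord of Eb minor, so it is the borrowed bVI. Fm7b5 (F–Ab–Cb–Eb) doesn't fit — on degree 2 Eb major would have Fm (ii). Fm7b5 is the degree-2 chord of Eb minor, so it is the borrowed iiø7.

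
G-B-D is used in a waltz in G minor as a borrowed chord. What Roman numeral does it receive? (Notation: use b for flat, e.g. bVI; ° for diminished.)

I

G is scale degree 1 in G minor. The diatonic chord on degree 1 would be Gm (i), but G–B–D is the major chord from G major. As a borrowed chord it is labeled I.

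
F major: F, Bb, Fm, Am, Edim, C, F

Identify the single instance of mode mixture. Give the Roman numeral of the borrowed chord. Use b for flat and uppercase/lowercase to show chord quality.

i

In F major the diatonic chords are F, Gm, Am, Bb, C, Dm, Edim. F, Bb, Am, Edim and C are all diatonic. But Fm (F–Ab–C) is foreign: the diatonic I on degree 1 is F, whereas Fm comes from F minor. It is labeled i.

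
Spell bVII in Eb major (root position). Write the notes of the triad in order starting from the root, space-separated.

Db F Ab

Scale degree 7 in Eb major is D. bVII uses the lowered form, Db, taken from Eb minor. Stacking thirds in Eb minor on Db gives Db–F–Ab.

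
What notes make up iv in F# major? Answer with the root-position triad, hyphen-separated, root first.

B-D-F#

The root, B, is scale degree 4 — the same note in F# major and F# minor; only the chord quality changes. Stacking thirds in F# minor on B gives B–D–F#.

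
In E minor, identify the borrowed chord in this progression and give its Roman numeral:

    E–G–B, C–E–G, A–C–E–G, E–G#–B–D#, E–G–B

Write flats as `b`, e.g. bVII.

Imaj7

In E minor (with V from harmonic minor) the diatonic chords are Em, F#dim, G, Am, B, C, D. E–G–B = Em, C–E–G = C and A–C–E–G = Am7 all belong to that set. E–G#–B–D# is not: scale degree 1 in E minor carries Em (i). In E major the chord on that degree is Emaj7, so here it functions as Imaj7, borrowed from the parallel major.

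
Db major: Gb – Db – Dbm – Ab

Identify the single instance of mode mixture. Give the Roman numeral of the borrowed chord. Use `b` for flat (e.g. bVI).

The diatonic triads in Db major are Db, Ebm, Fm, Gb, Ab, Bbm, Cdim. Gb, Db and Ab are all diatonic. Dbm (Db–Fb–Ab) is not: scale degree 1 in Db major carries Db (I). In Db minor the chord on that degree is Dbm, so here it functions as i, borrowed from the parallel minor.

i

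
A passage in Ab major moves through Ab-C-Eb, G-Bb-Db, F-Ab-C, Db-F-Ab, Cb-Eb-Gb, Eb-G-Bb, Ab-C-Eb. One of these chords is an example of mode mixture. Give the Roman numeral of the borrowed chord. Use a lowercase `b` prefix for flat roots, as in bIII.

bIII

In Ab major the diatonic chords are Ab, Bbm, Cm, Db, Eb, Fm, Gdim. Of the given chords, Ab–C–Eb = Ab, G–Bb–Db = Gdim, F–Ab–C = Fm, Db–F–Ab = Db and Eb–G–Bb = Eb are diatonic. But Cb–Eb–Gb is foreign: the diatonic iii on degree 3 is Cm, whereas Cb comes from Ab minor. It is labeled bIII.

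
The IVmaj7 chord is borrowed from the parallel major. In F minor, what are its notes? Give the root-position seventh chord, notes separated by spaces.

The root, Bb, is scale degree 4 — the same note in F minor and F major; only the chord quality changes. In F major the chord on Bb is Bb–D–F–A.

Bb D F A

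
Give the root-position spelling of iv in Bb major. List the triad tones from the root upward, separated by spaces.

Eb Gb Bb

The root, Eb, is scale degree 4 — the same note in Bb major and Bb minor; only the chord quality changes. Stacking thirds in Bb minor on Eb gives Eb–Gb–Bb.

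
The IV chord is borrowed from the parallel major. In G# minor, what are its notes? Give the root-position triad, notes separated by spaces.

C# E# G#

IV is built on scale degree 4, which is C# in both G# minor and its parallel. Stacking thirds in G# major on C# gives C#–E#–G#.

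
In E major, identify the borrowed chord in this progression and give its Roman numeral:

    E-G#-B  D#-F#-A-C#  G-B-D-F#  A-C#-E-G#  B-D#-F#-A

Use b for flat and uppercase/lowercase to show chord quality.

The diatonic triads in E major are E, F#m, G#m, A, B, C#m, D#dim. E–G#–B = E, D#–F#–A–C# = D#m7b5, A–C#–E–G# = Amaj7 and B–D#–F#–A = B7 all belong to that set. G–B–D–F# doesn't fit — on degree 3 E major would have G#m (iii). Gmaj7 is the degree-3 chord of E minor, so it is the borrowed bIIImaj7.

bIIImaj7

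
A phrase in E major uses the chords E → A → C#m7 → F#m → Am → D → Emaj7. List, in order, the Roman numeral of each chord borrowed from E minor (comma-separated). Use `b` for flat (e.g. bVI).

The diatonic triads in E major are E, F#m, G#m, A, B, C#m, D#dim. E, A, C#m7, F#m and Emaj7 all belong to that set. Am (A–C–E) is not: scale degree 4 in E major carries A (IV). In E minor the chord on that degree is Am, so here it functions as iv, borrowed from the parallel minor. D (D–F#–A) is not: scale degree 7 in E major carries D#dim (vii°). In E minor the chord on that degree is D, so here it functions as bVII, borrowed from the parallel minor.

iv, bVII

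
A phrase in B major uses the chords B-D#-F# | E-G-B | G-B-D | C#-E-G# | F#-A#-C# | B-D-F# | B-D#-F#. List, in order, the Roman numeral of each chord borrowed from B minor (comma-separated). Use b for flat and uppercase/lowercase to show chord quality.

iv, bVI, i

B major has the diatonic set B, C#m, D#m, E, F#, G#m, A#dim. Of the given chords, B–D#–F# = B, C#–E–G# = C#m and F#–A#–C# = F# are diatonic. E–G–B doesn't fit — on degree 4 B major would have E (IV). Em is the degree-4 chord of B minor, so it is the borrowed iv. G–B–D is not: scale degree 6 in B major carries G#m (vi). In B minor the chord on that degree is G, so here it functions as bVI, borrowed from the parallel minor. But B–D–F# is foreign: the diatonic I on degree 1 is B, whereas Bm comes from B minor. It is labeled i.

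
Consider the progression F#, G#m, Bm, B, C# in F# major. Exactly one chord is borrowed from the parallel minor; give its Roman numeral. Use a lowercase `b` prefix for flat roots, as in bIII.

iv

F# major has the diatonic set F#, G#m, A#m, B, C#, D#m, E#dim. F#, G#m, B and C# all belong to that set. Bm (B–D–F#) is not: scale degree 4 in F# major carries B (IV). In F# minor the chord on that degree is Bm, so here it functions as iv, borrowed from the parallel minor.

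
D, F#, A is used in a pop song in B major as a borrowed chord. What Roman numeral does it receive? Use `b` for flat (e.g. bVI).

bIII

In B major scale degree 3 is D#; D is its lowered form, from B minor. Diatonically B major has D#m (iii) on that degree; D–F#–A is instead the major chord native to B minor, so it takes the label bIII.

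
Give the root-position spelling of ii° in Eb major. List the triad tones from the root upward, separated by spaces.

The root, F, is scale degree 2 — the same note in Eb major and Eb minor; only the chord quality changes. Building the diminished chord from the parallel minor on F: F–Ab–Cb.

F Ab Cb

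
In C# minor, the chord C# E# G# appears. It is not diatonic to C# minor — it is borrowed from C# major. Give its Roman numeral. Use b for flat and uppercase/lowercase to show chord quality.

I

C# is scale degree 1 in C# minor. Diatonically C# minor has C#m (i) on that degree; C#–E#–G# is instead the major chord native to C# major, so it takes the label I.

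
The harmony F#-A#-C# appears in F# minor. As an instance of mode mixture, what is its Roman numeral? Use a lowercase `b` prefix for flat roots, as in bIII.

F# is scale degree 1 in F# minor. Diatonically F# minor has F#m (i) on that degree; F#–A#–C# is instead the major chord native to F# major, so it takes the label I.

I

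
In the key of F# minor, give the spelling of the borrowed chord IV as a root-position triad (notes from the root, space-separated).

The root, B, is scale degree 4 — the same note in F# minor and F# major; only the chord quality changes. Stacking thirds in F# major on B gives B–D#–F#.

B D# F#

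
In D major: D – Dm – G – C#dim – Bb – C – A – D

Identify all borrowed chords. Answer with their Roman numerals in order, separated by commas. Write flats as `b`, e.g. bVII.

The diatonic triads in D major are D, Em, F#m, G, A, Bm, C#dim. Of the given chords, D, G, C#dim and A are diatonic. But Dm (D–F–A) is foreign: the diatonic I on degree 1 is D, whereas Dm comes from D minor. It is labeled i. Bb (Bb–D–F) doesn't fit — on degree 6 D major would have Bm (vi). Bb is the degree-6 chord of D minor, so it is the borrowed bVI. But C (C–E–G) is foreign: the diatonic vii° on degree 7 is C#dim, whereas C comes from D minor. It is labeled bVII.

i, bVI, bVII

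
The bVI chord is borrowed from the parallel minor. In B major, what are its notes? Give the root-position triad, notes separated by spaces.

G B D

The root of bVI is the lowered 6th degree: G# becomes G. Stacking thirds in B minor on G gives G–B–D.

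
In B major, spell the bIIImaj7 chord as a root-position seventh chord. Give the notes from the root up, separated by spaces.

D F# A C#

The root of bIIImaj7 is the lowered 3rd degree: D# becomes D. In B minor the chord on D is D–F#–A–C#.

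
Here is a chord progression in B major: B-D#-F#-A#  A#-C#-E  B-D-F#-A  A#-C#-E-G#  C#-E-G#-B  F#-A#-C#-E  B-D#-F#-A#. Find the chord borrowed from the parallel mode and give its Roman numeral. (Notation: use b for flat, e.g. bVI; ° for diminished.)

i7

B major has the diatonic set B, C#m, D#m, E, F#, G#m, A#dim. B–D#–F#–A# = Bmaj7, A#–C#–E = A#dim, A#–C#–E–G# = A#m7b5, C#–E–G#–B = C#m7 and F#–A#–C#–E = F#7 are all diatonic. But B–D–F#–A is foreign: the diatonic I on degree 1 is B, whereas Bm7 comes from B minor. It is labeled i7.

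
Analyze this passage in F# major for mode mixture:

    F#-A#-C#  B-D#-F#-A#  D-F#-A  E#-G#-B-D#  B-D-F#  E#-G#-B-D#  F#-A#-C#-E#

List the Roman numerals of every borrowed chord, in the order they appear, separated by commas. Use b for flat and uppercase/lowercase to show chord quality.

bVI, iv

In F# major the diatonic chords are F#, G#m, A#m, B, C#, D#m, E#dim. F#–A#–C# = F#, B–D#–F#–A# = Bmaj7, E#–G#–B–D# = E#m7b5 and F#–A#–C#–E# = F#maj7 all belong to that set. D–F#–A is not: scale degree 6 in F# major carries D#m (vi). In F# minor the chord on that degree is D, so here it functions as bVI, borrowed from the parallel minor. B–D–F# doesn't fit — on degree 4 F# major would have B (IV). Bm is the degree-4 chord of F# minor, so it is the borrowed iv.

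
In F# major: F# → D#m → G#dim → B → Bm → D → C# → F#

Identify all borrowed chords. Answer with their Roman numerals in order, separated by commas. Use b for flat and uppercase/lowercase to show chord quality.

ii°, iv, bVI

The diatonic triads in F# major are F#, G#m, A#m, B, C#, D#m, E#dim. Of the given chords, F#, D#m, B and C# are diatonic. G#dim (G#–B–D) doesn't fit — on degree 2 F# major would have G#m (ii). G#dim is the degree-2 chord of F# minor, so it is the borrowed ii°. Bm (B–D–F#) doesn't fit — on degree 4 F# major would have B (IV). Bm is the degree-4 chord of F# minor, so it is the borrowed iv. But D (D–F#–A) is foreign: the diatonic vi on degree 6 is D#m, whereas D comes from F# minor. It is labeled bVI.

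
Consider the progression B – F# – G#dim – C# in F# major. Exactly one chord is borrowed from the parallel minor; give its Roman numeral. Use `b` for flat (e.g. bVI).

ii°

In F# major the diatonic chords are F#, G#m, A#m, B, C#, D#m, E#dim. B, F# and C# are all diatonic. But G#dim (G#–B–D) is foreign: the diatonic ii on degree 2 is G#m, whereas G#dim comes from F# minor. It is labeled ii°.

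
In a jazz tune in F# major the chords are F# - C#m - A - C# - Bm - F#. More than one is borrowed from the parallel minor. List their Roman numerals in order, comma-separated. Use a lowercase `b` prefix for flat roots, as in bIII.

F# major has the diatonic set F#, G#m, A#m, B, C#, D#m, E#dim. Of the given chords, F# and C# are diatonic. But C#m (C#–E–G#) is foreign: the diatonic V on degree 5 is C#, whereas C#m comes from F# minor. It is labeled v. A (A–C#–E) doesn't fit — on degree 3 F# major would have A#m (iii). A is the degree-3 chord of F# minor, so it is the borrowed bIII. Bm (B–D–F#) doesn't fit — on degree 4 F# major would have B (IV). Bm is the degree-4 chord of F# minor, so it is the borrowed iv.

v, bIII, iv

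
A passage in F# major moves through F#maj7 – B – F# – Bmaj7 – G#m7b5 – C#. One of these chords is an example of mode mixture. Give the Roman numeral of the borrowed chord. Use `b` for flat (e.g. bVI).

iiø7

In F# major the diatonic chords are F#, G#m, A#m, B, C#, D#m, E#dim. Of the given chords, F#maj7, B, F#, Bmaj7 and C# are diatonic. G#m7b5 (G#–B–D–F#) doesn't fit — on degree 2 F# major would have G#m (ii). G#m7b5 is the degree-2 chord of F# minor, so it is the borrowed iiø7.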